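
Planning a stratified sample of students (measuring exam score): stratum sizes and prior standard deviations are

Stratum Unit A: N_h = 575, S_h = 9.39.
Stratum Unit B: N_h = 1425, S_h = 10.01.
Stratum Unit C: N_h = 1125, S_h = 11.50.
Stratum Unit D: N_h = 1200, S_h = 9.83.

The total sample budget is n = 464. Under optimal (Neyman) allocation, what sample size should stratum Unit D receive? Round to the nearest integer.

123

Neyman allocation: n_h = n · N_h S_h / Σ N_i S_i, with n = 464.
  stratum Unit A: N_h·S_h = 575·9.39 = 5399.25
  stratum Unit B: N_h·S_h = 1425·10.01 = 14264.25
  stratum Unit C: N_h·S_h = 1125·11.50 = 12937.50
  stratum Unit D: N_h·S_h = 1200·9.83 = 11796.00
Σ N_h S_h = 44397.00
n for stratum Unit D = 464·11796.00/44397.00 = 123.282 → 123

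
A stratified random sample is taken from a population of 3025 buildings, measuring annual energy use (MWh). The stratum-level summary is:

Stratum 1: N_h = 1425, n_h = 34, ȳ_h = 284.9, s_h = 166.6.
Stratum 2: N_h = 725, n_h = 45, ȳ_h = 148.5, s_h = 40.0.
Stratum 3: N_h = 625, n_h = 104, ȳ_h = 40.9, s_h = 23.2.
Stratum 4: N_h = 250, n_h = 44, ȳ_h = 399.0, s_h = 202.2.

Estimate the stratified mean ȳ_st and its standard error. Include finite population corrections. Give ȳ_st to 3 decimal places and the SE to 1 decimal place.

ȳ_st ≈ 211.226, SE ≈ 13.6

ȳ_st = Σ W_h ȳ_h = (1425·284.9 + 725·148.5 + 625·40.9 + 250·399.0)/3025 = 211.22562
V̂(ȳ_st) = Σ W_h² (1 − n_h/N_h) s_h²/n_h, with W_h = N_h/N and N = 3025:
  stratum 1: (1425/3025)²·(1 − 34/1425)·166.6²/34 = 176.833
  stratum 2: (725/3025)²·(1 − 45/725)·40.0²/45 = 1.91559
  stratum 3: (625/3025)²·(1 − 104/625)·23.2²/104 = 0.184166
  stratum 4: (250/3025)²·(1 − 44/250)·202.2²/44 = 5.22957
V̂(ȳ_st) = 184.162
SE(ȳ_st) = √184.162 = 13.5706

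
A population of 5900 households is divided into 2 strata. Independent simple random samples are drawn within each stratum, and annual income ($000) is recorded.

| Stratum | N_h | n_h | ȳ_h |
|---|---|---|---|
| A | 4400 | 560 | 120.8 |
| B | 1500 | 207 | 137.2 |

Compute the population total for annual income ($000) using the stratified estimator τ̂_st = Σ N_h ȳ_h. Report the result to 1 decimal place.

τ̂_st ≈ 737320.0

τ̂_st = Σ N_h ȳ_h = 4400·120.8 + 1500·137.2 = 737320.0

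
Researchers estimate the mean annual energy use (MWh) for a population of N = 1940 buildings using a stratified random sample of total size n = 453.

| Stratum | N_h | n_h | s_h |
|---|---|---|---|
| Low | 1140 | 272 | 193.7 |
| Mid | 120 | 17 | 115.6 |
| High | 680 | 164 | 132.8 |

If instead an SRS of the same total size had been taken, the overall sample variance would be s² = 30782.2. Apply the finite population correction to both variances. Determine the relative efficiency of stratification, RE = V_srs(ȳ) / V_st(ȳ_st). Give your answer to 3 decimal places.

RE ≈ 1.066

V̂(ȳ_st) = Σ W_h² (1 − n_h/N_h) s_h²/n_h, with W_h = N_h/N and N = 1940:
  stratum Low: (1140/1940)²·(1 − 272/1140)·193.7²/272 = 36.267
  stratum Mid: (120/1940)²·(1 − 17/120)·115.6²/17 = 2.58156
  stratum High: (680/1940)²·(1 − 164/680)·132.8²/164 = 10.0255
V_st = 48.8741
V_srs = (1 − 453/1940)·30782.2/453 = 52.0848
Relative efficiency = V_srs / V_st = 52.0848/48.8741 = 1.0657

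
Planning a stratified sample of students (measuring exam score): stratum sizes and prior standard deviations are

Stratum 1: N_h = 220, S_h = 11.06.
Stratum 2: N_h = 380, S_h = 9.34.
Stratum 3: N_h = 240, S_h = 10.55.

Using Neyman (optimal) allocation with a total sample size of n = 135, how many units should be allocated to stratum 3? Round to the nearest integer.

Neyman allocation: n_h = n · N_h S_h / Σ N_i S_i, with n = 135.
  stratum 1: N_h·S_h = 220·11.06 = 2433.20
  stratum 2: N_h·S_h = 380·9.34 = 3549.20
  stratum 3: N_h·S_h = 240·10.55 = 2532.00
Σ N_h S_h = 8514.40
n for stratum 3 = 135·2532.00/8514.40 = 40.146 → 40

40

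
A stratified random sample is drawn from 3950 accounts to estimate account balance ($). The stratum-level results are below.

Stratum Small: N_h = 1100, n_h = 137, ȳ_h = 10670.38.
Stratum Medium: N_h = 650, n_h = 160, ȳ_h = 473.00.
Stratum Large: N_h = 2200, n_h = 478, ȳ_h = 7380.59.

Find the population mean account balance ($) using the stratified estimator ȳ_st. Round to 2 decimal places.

N = Σ N_h = 3950. Stratum weights W_h = N_h/N.
ȳ_st = (1100·10670.38 + 650·473.00 + 2200·7380.59) / 3950 = 7160.0420

ȳ_st ≈ 7160.04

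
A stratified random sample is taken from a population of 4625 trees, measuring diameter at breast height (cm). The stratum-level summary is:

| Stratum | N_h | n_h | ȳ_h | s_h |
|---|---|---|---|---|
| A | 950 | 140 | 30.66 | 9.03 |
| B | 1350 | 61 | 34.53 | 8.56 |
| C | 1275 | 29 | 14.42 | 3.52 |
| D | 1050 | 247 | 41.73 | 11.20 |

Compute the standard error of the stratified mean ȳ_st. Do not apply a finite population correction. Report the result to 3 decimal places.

V̂(ȳ_st) = Σ W_h² s_h²/n_h, with W_h = N_h/N and N = 4625:
  stratum A: (950/4625)²·9.03²/140 = 0.0245737
  stratum B: (1350/4625)²·8.56²/61 = 0.102344
  stratum C: (1275/4625)²·3.52²/29 = 0.0324701
  stratum D: (1050/4625)²·11.20²/247 = 0.0261755
V̂(ȳ_st) = 0.185563
SE(ȳ_st) = √0.185563 = 0.43077

SE(ȳ_st) ≈ 0.431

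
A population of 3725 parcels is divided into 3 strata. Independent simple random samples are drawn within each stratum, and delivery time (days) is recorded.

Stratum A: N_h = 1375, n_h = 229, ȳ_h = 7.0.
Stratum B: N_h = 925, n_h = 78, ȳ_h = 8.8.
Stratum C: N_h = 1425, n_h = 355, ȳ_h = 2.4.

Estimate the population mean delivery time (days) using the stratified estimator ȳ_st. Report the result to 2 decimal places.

ȳ_st ≈ 5.69

N = Σ N_h = 3725. Stratum weights W_h = N_h/N.
ȳ_st = (1375·7.0 + 925·8.8 + 1425·2.4) / 3725 = 5.6872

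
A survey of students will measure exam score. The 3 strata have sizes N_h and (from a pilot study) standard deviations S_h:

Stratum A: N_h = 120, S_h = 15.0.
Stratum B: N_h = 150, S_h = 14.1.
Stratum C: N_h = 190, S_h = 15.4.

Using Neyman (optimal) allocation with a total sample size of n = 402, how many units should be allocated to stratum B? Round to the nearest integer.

124

Neyman allocation: n_h = n · N_h S_h / Σ N_i S_i, with n = 402.
  stratum A: N_h·S_h = 120·15.0 = 1800.00
  stratum B: N_h·S_h = 150·14.1 = 2115.00
  stratum C: N_h·S_h = 190·15.4 = 2926.00
Σ N_h S_h = 6841.00
n for stratum B = 402·2115.00/6841.00 = 124.284 → 124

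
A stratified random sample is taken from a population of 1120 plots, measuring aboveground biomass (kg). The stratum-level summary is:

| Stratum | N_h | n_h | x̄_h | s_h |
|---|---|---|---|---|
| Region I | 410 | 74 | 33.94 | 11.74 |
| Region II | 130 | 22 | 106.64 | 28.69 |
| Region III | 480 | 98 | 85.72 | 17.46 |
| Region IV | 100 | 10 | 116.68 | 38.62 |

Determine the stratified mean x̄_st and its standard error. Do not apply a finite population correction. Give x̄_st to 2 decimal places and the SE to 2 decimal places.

x̄_st ≈ 71.96, SE ≈ 1.59

x̄_st = Σ W_h x̄_h = (410·33.94 + 130·106.64 + 480·85.72 + 100·116.68)/1120 = 71.95732
V̂(x̄_st) = Σ W_h² s_h²/n_h, with W_h = N_h/N and N = 1120:
  stratum Region I: (410/1120)²·11.74²/74 = 0.249595
  stratum Region II: (130/1120)²·28.69²/22 = 0.504068
  stratum Region III: (480/1120)²·17.46²/98 = 0.571359
  stratum Region IV: (100/1120)²·38.62²/10 = 1.18902
V̂(x̄_st) = 2.51404
SE(x̄_st) = √2.51404 = 1.58557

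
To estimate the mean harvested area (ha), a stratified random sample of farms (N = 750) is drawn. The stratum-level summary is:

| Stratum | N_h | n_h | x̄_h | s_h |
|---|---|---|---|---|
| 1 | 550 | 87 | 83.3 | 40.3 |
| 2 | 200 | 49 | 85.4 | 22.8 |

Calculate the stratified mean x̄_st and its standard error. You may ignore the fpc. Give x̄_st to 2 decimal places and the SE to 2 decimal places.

x̄_st = Σ W_h x̄_h = (550·83.3 + 200·85.4)/750 = 83.86000
V̂(x̄_st) = Σ W_h² s_h²/n_h, with W_h = N_h/N and N = 750:
  stratum 1: (550/750)²·40.3²/87 = 10.0391
  stratum 2: (200/750)²·22.8²/49 = 0.754416
V̂(x̄_st) = 10.7935
SE(x̄_st) = √10.7935 = 3.28534

x̄_st ≈ 83.86, SE ≈ 3.29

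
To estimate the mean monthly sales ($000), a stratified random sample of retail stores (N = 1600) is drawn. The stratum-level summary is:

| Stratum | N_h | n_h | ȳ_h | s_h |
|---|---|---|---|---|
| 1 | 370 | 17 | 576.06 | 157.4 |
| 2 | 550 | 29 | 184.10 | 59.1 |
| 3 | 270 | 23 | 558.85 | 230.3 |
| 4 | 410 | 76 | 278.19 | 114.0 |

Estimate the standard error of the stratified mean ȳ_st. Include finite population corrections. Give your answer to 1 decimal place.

V̂(ȳ_st) = Σ W_h² (1 − n_h/N_h) s_h²/n_h, with W_h = N_h/N and N = 1600:
  stratum 1: (370/1600)²·(1 − 17/370)·157.4²/17 = 74.3527
  stratum 2: (550/1600)²·(1 − 29/550)·59.1²/29 = 13.4815
  stratum 3: (270/1600)²·(1 − 23/270)·230.3²/23 = 60.0732
  stratum 4: (410/1600)²·(1 − 76/410)·114.0²/76 = 9.14716
V̂(ȳ_st) = 157.055
SE(ȳ_st) = √157.055 = 12.5321

SE(ȳ_st) ≈ 12.5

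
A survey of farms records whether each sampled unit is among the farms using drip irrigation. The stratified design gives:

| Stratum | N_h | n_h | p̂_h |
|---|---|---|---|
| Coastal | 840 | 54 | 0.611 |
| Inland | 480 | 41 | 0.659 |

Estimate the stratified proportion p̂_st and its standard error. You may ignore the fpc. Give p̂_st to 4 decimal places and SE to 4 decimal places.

p̂_st ≈ 0.6285, SE ≈ 0.0506

N = 1320; stratum weights W_h = N_h/N.
p̂_st = Σ W_h p̂_h = (840·0.611 + 480·0.659)/1320 = 0.62845
V̂(p̂_st) = Σ W_h² p̂_h(1−p̂_h)/(n_h−1):
  stratum Coastal: (840/1320)²·0.611·0.389/53 = 0.00181604
  stratum Inland: (480/1320)²·0.659·0.341/40 = 0.000742873
V̂(p̂_st) = 0.00255891; SE = √V̂ = 0.0505857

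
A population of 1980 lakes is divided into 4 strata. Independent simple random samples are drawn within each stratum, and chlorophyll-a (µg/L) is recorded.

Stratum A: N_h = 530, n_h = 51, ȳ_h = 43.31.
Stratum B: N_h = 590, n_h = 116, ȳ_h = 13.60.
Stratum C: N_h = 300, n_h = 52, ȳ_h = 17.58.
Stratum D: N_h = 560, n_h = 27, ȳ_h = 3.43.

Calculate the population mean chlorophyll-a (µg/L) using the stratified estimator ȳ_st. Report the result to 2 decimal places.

N = Σ N_h = 1980. Stratum weights W_h = N_h/N.
ȳ_st = (530·43.31 + 590·13.60 + 300·17.58 + 560·3.43) / 1980 = 19.2793

ȳ_st ≈ 19.28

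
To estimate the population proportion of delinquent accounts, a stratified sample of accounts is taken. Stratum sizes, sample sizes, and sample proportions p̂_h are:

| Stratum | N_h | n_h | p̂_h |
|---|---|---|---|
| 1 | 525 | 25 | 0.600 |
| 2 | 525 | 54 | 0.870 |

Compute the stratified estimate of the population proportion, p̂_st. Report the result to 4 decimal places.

N = 1050; stratum weights W_h = N_h/N.
p̂_st = Σ W_h p̂_h = (525·0.600 + 525·0.870)/1050 = 0.73500

p̂_st ≈ 0.7350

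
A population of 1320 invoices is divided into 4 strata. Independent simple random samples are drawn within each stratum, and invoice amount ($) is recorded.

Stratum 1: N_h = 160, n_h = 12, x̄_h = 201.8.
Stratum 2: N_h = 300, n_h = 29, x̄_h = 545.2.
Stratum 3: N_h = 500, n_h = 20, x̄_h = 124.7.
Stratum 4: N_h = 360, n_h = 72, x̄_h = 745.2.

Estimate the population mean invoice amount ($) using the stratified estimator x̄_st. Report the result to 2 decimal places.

N = Σ N_h = 1320. Stratum weights W_h = N_h/N.
x̄_st = (160·201.8 + 300·545.2 + 500·124.7 + 360·745.2) / 1320 = 398.8409

x̄_st ≈ 398.84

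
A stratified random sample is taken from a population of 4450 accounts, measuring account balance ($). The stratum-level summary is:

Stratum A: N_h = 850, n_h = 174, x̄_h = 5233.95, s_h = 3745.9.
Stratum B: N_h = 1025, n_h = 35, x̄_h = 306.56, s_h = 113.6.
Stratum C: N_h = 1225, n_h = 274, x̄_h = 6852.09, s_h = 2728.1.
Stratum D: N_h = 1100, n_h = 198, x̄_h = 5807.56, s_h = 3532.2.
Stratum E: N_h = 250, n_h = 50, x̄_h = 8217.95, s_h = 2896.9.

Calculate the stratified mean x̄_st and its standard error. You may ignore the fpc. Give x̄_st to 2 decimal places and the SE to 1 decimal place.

x̄_st = Σ W_h x̄_h = (850·5233.95 + 1025·306.56 + 1225·6852.09 + 1100·5807.56 + 250·8217.95)/4450 = 4853.86410
V̂(x̄_st) = Σ W_h² s_h²/n_h, with W_h = N_h/N and N = 4450:
  stratum A: (850/4450)²·3745.9²/174 = 2942.26
  stratum B: (1025/4450)²·113.6²/35 = 19.5621
  stratum C: (1225/4450)²·2728.1²/274 = 2058.36
  stratum D: (1100/4450)²·3532.2²/198 = 3850.27
  stratum E: (250/4450)²·2896.9²/50 = 529.733
V̂(x̄_st) = 9400.18
SE(x̄_st) = √9400.18 = 96.9545

x̄_st ≈ 4853.86, SE ≈ 97.0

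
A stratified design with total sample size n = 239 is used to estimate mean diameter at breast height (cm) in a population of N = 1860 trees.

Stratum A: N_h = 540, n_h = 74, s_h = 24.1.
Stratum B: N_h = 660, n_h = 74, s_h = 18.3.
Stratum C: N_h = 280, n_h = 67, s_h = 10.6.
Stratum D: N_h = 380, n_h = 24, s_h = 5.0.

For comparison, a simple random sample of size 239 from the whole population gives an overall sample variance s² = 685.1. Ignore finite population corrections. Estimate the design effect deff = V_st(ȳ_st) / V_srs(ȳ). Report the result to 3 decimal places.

V̂(ȳ_st) = Σ W_h² s_h²/n_h, with W_h = N_h/N and N = 1860:
  stratum A: (540/1860)²·24.1²/74 = 0.661552
  stratum B: (660/1860)²·18.3²/74 = 0.569813
  stratum C: (280/1860)²·10.6²/67 = 0.0380038
  stratum D: (380/1860)²·5.0²/24 = 0.0434781
V_st = 1.31285
V_srs = s²/n = 685.1/239 = 2.86653
deff = V_st / V_srs = 1.31285/2.86653 = 0.4580

deff ≈ 0.458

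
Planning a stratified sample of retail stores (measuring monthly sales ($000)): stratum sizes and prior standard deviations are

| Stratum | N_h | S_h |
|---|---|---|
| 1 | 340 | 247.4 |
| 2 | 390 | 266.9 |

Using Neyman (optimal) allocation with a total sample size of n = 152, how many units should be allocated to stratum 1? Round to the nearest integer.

Neyman allocation: n_h = n · N_h S_h / Σ N_i S_i, with n = 152.
  stratum 1: N_h·S_h = 340·247.4 = 84116.00
  stratum 2: N_h·S_h = 390·266.9 = 104091.00
Σ N_h S_h = 188207.00
n for stratum 1 = 152·84116.00/188207.00 = 67.934 → 68

68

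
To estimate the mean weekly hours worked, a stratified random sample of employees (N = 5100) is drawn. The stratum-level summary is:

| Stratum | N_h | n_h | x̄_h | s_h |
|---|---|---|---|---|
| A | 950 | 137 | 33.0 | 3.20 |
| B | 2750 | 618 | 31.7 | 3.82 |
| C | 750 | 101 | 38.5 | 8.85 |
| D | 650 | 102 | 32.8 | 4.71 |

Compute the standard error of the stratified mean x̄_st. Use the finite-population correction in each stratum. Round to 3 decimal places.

V̂(x̄_st) = Σ W_h² (1 − n_h/N_h) s_h²/n_h, with W_h = N_h/N and N = 5100:
  stratum A: (950/5100)²·(1 − 137/950)·3.20²/137 = 0.00221949
  stratum B: (2750/5100)²·(1 − 618/2750)·3.82²/618 = 0.00532253
  stratum C: (750/5100)²·(1 − 101/750)·8.85²/101 = 0.0145121
  stratum D: (650/5100)²·(1 − 102/650)·4.71²/102 = 0.00297848
V̂(x̄_st) = 0.0250326
SE(x̄_st) = √0.0250326 = 0.158217

SE(x̄_st) ≈ 0.158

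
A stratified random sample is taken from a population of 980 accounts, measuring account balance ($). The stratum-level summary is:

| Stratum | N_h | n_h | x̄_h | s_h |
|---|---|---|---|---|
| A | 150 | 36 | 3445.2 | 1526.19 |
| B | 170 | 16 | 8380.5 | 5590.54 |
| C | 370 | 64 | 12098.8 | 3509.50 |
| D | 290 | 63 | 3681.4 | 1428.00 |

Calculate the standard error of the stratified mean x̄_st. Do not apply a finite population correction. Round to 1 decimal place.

V̂(x̄_st) = Σ W_h² s_h²/n_h, with W_h = N_h/N and N = 980:
  stratum A: (150/980)²·1526.19²/36 = 1515.81
  stratum B: (170/980)²·5590.54²/16 = 58780.5
  stratum C: (370/980)²·3509.50²/64 = 27432.3
  stratum D: (290/980)²·1428.00²/63 = 2834.39
V̂(x̄_st) = 90563
SE(x̄_st) = √90563 = 300.937

SE(x̄_st) ≈ 300.9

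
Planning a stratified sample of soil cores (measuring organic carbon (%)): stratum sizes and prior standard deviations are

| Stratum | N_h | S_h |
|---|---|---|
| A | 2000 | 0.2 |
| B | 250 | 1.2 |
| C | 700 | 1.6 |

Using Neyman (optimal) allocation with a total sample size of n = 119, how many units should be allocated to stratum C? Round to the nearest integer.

Neyman allocation: n_h = n · N_h S_h / Σ N_i S_i, with n = 119.
  stratum A: N_h·S_h = 2000·0.2 = 400.00
  stratum B: N_h·S_h = 250·1.2 = 300.00
  stratum C: N_h·S_h = 700·1.6 = 1120.00
Σ N_h S_h = 1820.00
n for stratum C = 119·1120.00/1820.00 = 73.231 → 73

73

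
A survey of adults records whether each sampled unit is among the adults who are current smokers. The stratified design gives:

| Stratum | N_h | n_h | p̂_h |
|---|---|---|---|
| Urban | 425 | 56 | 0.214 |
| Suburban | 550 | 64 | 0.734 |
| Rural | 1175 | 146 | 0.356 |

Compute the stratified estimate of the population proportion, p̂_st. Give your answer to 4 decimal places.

N = 2150; stratum weights W_h = N_h/N.
p̂_st = Σ W_h p̂_h = (425·0.214 + 550·0.734 + 1175·0.356)/2150 = 0.42463

p̂_st ≈ 0.4246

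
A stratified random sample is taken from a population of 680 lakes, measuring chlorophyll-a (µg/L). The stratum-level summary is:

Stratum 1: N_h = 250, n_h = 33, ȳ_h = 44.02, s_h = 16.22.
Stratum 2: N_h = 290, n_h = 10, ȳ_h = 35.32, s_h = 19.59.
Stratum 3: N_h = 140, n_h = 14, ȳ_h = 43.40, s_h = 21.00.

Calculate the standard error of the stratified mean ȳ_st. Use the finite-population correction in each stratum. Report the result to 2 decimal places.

SE(ȳ_st) ≈ 2.98

V̂(ȳ_st) = Σ W_h² (1 − n_h/N_h) s_h²/n_h, with W_h = N_h/N and N = 680:
  stratum 1: (250/680)²·(1 − 33/250)·16.22²/33 = 0.93534
  stratum 2: (290/680)²·(1 − 10/290)·19.59²/10 = 6.73918
  stratum 3: (140/680)²·(1 − 14/140)·21.00²/14 = 1.20169
V̂(ȳ_st) = 8.87621
SE(ȳ_st) = √8.87621 = 2.9793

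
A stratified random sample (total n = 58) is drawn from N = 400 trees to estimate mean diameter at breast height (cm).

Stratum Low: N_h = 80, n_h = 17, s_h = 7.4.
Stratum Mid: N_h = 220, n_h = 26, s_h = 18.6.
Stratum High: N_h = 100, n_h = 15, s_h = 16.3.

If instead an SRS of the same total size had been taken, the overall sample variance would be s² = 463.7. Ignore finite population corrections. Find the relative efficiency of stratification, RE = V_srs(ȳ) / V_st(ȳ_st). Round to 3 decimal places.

RE ≈ 1.520

V̂(ȳ_st) = Σ W_h² s_h²/n_h, with W_h = N_h/N and N = 400:
  stratum Low: (80/400)²·7.4²/17 = 0.128847
  stratum Mid: (220/400)²·18.6²/26 = 4.02511
  stratum High: (100/400)²·16.3²/15 = 1.10704
V_st = 5.261
V_srs = s²/n = 463.7/58 = 7.99483
Relative efficiency = V_srs / V_st = 7.99483/5.261 = 1.5196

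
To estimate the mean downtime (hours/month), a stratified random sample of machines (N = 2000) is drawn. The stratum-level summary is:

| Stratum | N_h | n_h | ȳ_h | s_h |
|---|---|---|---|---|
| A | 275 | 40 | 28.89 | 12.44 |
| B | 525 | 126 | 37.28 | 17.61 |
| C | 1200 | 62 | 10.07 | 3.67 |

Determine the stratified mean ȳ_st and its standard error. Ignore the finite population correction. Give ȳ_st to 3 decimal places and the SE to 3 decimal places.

ȳ_st ≈ 19.800, SE ≈ 0.567

ȳ_st = Σ W_h ȳ_h = (275·28.89 + 525·37.28 + 1200·10.07)/2000 = 19.80037
V̂(ȳ_st) = Σ W_h² s_h²/n_h, with W_h = N_h/N and N = 2000:
  stratum A: (275/2000)²·12.44²/40 = 0.0731453
  stratum B: (525/2000)²·17.61²/126 = 0.169593
  stratum C: (1200/2000)²·3.67²/62 = 0.0782065
V̂(ȳ_st) = 0.320944
SE(ȳ_st) = √0.320944 = 0.566519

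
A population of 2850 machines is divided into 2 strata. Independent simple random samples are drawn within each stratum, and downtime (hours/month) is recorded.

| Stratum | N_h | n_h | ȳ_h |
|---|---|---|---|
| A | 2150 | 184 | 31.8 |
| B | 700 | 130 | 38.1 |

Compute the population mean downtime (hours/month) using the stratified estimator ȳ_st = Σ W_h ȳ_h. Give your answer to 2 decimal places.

N = Σ N_h = 2850. Stratum weights W_h = N_h/N.
ȳ_st = (2150·31.8 + 700·38.1) / 2850 = 33.3474

ȳ_st ≈ 33.35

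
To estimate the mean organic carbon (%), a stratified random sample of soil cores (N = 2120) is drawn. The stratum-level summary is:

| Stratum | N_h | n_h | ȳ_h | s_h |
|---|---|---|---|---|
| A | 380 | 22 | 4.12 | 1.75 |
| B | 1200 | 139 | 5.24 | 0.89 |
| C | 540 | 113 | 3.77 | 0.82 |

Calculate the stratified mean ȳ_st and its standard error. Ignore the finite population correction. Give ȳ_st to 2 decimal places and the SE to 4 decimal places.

ȳ_st = Σ W_h ȳ_h = (380·4.12 + 1200·5.24 + 540·3.77)/2120 = 4.66481
V̂(ȳ_st) = Σ W_h² s_h²/n_h, with W_h = N_h/N and N = 2120:
  stratum A: (380/2120)²·1.75²/22 = 0.00447248
  stratum B: (1200/2120)²·0.89²/139 = 0.00182581
  stratum C: (540/2120)²·0.82²/113 = 0.000386069
V̂(ȳ_st) = 0.00668437
SE(ȳ_st) = √0.00668437 = 0.081758

ȳ_st ≈ 4.66, SE ≈ 0.0818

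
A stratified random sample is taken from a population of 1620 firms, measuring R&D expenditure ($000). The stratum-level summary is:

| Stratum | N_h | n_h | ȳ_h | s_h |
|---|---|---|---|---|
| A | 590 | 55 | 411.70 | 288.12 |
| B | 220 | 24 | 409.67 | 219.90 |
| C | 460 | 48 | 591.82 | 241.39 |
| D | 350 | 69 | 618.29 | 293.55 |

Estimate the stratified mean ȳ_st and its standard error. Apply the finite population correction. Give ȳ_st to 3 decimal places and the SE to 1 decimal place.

ȳ_st ≈ 507.203, SE ≈ 18.7

ȳ_st = Σ W_h ȳ_h = (590·411.70 + 220·409.67 + 460·591.82 + 350·618.29)/1620 = 507.20315
V̂(ȳ_st) = Σ W_h² (1 − n_h/N_h) s_h²/n_h, with W_h = N_h/N and N = 1620:
  stratum A: (590/1620)²·(1 − 55/590)·288.12²/55 = 181.535
  stratum B: (220/1620)²·(1 − 24/220)·219.90²/24 = 33.1046
  stratum C: (460/1620)²·(1 − 48/460)·241.39²/48 = 87.6642
  stratum D: (350/1620)²·(1 − 69/350)·293.55²/69 = 46.8015
V̂(ȳ_st) = 349.105
SE(ȳ_st) = √349.105 = 18.6844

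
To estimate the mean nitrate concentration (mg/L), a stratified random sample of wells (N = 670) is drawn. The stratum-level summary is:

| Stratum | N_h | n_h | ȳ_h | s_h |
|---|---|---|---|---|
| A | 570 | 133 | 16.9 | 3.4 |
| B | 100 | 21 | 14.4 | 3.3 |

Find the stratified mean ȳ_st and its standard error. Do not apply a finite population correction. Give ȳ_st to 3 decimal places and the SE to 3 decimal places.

ȳ_st ≈ 16.527, SE ≈ 0.273

ȳ_st = Σ W_h ȳ_h = (570·16.9 + 100·14.4)/670 = 16.52687
V̂(ȳ_st) = Σ W_h² s_h²/n_h, with W_h = N_h/N and N = 670:
  stratum A: (570/670)²·3.4²/133 = 0.0629081
  stratum B: (100/670)²·3.3²/21 = 0.011552
V̂(ȳ_st) = 0.0744601
SE(ȳ_st) = √0.0744601 = 0.272874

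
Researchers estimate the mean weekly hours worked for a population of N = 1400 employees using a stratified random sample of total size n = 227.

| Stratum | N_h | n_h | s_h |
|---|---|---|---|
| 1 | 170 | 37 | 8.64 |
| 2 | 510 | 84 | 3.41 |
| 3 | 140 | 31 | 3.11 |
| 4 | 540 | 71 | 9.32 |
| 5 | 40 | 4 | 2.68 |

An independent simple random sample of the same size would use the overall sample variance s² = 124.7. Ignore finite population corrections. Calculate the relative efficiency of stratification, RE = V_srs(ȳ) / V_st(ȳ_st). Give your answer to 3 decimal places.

V̂(ȳ_st) = Σ W_h² s_h²/n_h, with W_h = N_h/N and N = 1400:
  stratum 1: (170/1400)²·8.64²/37 = 0.0297487
  stratum 2: (510/1400)²·3.41²/84 = 0.0183702
  stratum 3: (140/1400)²·3.11²/31 = 0.00312003
  stratum 4: (540/1400)²·9.32²/71 = 0.182014
  stratum 5: (40/1400)²·2.68²/4 = 0.0014658
V_st = 0.234719
V_srs = s²/n = 124.7/227 = 0.549339
Relative efficiency = V_srs / V_st = 0.549339/0.234719 = 2.3404

RE ≈ 2.340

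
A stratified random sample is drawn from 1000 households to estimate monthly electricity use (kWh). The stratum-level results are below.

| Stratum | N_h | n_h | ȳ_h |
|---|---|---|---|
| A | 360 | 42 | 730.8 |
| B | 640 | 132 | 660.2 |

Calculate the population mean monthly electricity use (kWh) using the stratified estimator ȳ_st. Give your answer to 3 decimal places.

ȳ_st ≈ 685.616

N = Σ N_h = 1000. Stratum weights W_h = N_h/N.
ȳ_st = (360·730.8 + 640·660.2) / 1000 = 685.61600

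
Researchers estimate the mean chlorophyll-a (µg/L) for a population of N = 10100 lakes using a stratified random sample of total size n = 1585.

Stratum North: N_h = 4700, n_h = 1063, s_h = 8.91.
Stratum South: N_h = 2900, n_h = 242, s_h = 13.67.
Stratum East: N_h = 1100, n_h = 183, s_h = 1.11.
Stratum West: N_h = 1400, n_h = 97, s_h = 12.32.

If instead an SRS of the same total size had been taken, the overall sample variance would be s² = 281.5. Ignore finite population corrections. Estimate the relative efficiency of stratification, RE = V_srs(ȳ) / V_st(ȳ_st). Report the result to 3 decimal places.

V̂(ȳ_st) = Σ W_h² s_h²/n_h, with W_h = N_h/N and N = 10100:
  stratum North: (4700/10100)²·8.91²/1063 = 0.0161724
  stratum South: (2900/10100)²·13.67²/242 = 0.0636612
  stratum East: (1100/10100)²·1.11²/183 = 7.98615e-05
  stratum West: (1400/10100)²·12.32²/97 = 0.0300651
V_st = 0.109979
V_srs = s²/n = 281.5/1585 = 0.177603
Relative efficiency = V_srs / V_st = 0.177603/0.109979 = 1.6149

RE ≈ 1.615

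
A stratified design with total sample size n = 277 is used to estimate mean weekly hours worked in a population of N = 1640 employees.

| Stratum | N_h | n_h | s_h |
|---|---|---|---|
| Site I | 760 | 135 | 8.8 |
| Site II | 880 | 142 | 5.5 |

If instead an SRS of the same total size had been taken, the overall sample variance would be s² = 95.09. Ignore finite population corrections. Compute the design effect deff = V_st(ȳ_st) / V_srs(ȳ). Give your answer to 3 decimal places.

V̂(ȳ_st) = Σ W_h² s_h²/n_h, with W_h = N_h/N and N = 1640:
  stratum Site I: (760/1640)²·8.8²/135 = 0.123189
  stratum Site II: (880/1640)²·5.5²/142 = 0.0613359
V_st = 0.184525
V_srs = s²/n = 95.09/277 = 0.343285
deff = V_st / V_srs = 0.184525/0.343285 = 0.5375

deff ≈ 0.538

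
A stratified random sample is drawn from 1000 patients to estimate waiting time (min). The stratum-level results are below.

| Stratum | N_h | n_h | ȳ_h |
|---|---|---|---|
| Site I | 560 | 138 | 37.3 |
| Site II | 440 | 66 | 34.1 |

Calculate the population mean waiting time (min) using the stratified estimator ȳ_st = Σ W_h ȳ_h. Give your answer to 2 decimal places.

ȳ_st ≈ 35.89

N = Σ N_h = 1000. Stratum weights W_h = N_h/N.
ȳ_st = (560·37.3 + 440·34.1) / 1000 = 35.8920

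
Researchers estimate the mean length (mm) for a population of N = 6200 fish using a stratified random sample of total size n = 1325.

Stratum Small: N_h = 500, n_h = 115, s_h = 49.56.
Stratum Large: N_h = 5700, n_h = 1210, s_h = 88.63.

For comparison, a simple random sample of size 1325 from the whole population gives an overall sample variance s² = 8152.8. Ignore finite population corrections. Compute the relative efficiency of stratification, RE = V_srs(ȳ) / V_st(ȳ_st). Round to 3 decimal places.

V̂(ȳ_st) = Σ W_h² s_h²/n_h, with W_h = N_h/N and N = 6200:
  stratum Small: (500/6200)²·49.56²/115 = 0.138906
  stratum Large: (5700/6200)²·88.63²/1210 = 5.48709
V_st = 5.626
V_srs = s²/n = 8152.8/1325 = 6.15306
Relative efficiency = V_srs / V_st = 6.15306/5.626 = 1.0937

RE ≈ 1.094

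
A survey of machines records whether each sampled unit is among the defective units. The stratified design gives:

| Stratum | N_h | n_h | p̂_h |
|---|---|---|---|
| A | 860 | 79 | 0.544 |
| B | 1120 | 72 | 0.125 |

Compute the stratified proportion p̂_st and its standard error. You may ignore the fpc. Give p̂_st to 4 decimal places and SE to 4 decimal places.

N = 1980; stratum weights W_h = N_h/N.
p̂_st = Σ W_h p̂_h = (860·0.544 + 1120·0.125)/1980 = 0.30699
V̂(p̂_st) = Σ W_h² p̂_h(1−p̂_h)/(n_h−1):
  stratum A: (860/1980)²·0.544·0.456/78 = 0.000599978
  stratum B: (1120/1980)²·0.125·0.875/71 = 0.000492907
V̂(p̂_st) = 0.00109289; SE = √V̂ = 0.0330588

p̂_st ≈ 0.3070, SE ≈ 0.0331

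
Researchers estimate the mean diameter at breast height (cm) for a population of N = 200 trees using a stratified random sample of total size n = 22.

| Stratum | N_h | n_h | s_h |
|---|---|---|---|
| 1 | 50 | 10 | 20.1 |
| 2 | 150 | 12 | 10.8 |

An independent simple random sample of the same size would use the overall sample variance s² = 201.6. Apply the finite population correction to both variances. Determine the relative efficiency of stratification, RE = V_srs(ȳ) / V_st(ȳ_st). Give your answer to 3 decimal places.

RE ≈ 1.157

V̂(ȳ_st) = Σ W_h² (1 − n_h/N_h) s_h²/n_h, with W_h = N_h/N and N = 200:
  stratum 1: (50/200)²·(1 − 10/50)·20.1²/10 = 2.02005
  stratum 2: (150/200)²·(1 − 12/150)·10.8²/12 = 5.0301
V_st = 7.05015
V_srs = (1 − 22/200)·201.6/22 = 8.15564
Relative efficiency = V_srs / V_st = 8.15564/7.05015 = 1.1568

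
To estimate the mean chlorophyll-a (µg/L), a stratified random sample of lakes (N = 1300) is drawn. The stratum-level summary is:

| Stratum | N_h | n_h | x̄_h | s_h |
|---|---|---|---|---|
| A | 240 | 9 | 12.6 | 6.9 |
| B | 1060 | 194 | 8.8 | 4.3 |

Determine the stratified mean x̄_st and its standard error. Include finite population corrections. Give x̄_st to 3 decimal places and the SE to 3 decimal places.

x̄_st = Σ W_h x̄_h = (240·12.6 + 1060·8.8)/1300 = 9.50154
V̂(x̄_st) = Σ W_h² (1 − n_h/N_h) s_h²/n_h, with W_h = N_h/N and N = 1300:
  stratum A: (240/1300)²·(1 − 9/240)·6.9²/9 = 0.173537
  stratum B: (1060/1300)²·(1 − 194/1060)·4.3²/194 = 0.0517693
V̂(x̄_st) = 0.225306
SE(x̄_st) = √0.225306 = 0.474664

x̄_st ≈ 9.502, SE ≈ 0.475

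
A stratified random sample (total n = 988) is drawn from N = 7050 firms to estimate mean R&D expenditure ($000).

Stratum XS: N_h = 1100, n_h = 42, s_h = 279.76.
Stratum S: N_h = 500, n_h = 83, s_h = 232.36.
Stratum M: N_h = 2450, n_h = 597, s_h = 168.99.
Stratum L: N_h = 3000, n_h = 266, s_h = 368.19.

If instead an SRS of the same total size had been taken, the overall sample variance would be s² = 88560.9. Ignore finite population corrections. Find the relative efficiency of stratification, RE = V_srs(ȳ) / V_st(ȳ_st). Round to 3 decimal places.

V̂(ȳ_st) = Σ W_h² s_h²/n_h, with W_h = N_h/N and N = 7050:
  stratum XS: (1100/7050)²·279.76²/42 = 45.3659
  stratum S: (500/7050)²·232.36²/83 = 3.27195
  stratum M: (2450/7050)²·168.99²/597 = 5.77699
  stratum L: (3000/7050)²·368.19²/266 = 92.284
V_st = 146.699
V_srs = s²/n = 88560.9/988 = 89.6365
Relative efficiency = V_srs / V_st = 89.6365/146.699 = 0.6110

RE ≈ 0.611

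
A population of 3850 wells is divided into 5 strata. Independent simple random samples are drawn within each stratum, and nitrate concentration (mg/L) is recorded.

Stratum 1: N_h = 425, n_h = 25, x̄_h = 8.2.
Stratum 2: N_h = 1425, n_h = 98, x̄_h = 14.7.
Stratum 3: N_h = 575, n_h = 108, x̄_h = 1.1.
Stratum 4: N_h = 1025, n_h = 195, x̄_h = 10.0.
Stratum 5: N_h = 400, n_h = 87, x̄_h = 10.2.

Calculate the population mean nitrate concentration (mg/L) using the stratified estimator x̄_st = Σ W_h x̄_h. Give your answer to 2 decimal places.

N = Σ N_h = 3850. Stratum weights W_h = N_h/N.
x̄_st = (425·8.2 + 1425·14.7 + 575·1.1 + 1025·10.0 + 400·10.2) / 3850 = 10.2325

x̄_st ≈ 10.23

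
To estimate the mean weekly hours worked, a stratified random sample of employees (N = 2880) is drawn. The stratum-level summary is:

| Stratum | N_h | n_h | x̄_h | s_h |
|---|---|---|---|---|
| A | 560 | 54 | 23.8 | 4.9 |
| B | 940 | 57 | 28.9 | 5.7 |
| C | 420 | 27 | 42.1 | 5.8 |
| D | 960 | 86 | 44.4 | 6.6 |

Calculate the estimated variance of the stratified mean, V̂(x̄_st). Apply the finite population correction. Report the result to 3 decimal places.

V̂(x̄_st) = Σ W_h² (1 − n_h/N_h) s_h²/n_h, with W_h = N_h/N and N = 2880:
  stratum A: (560/2880)²·(1 − 54/560)·4.9²/54 = 0.0151898
  stratum B: (940/2880)²·(1 − 57/940)·5.7²/57 = 0.0570399
  stratum C: (420/2880)²·(1 − 27/420)·5.8²/27 = 0.0247941
  stratum D: (960/2880)²·(1 − 86/960)·6.6²/86 = 0.0512374
V̂(x̄_st) = 0.148261

V̂(x̄_st) ≈ 0.148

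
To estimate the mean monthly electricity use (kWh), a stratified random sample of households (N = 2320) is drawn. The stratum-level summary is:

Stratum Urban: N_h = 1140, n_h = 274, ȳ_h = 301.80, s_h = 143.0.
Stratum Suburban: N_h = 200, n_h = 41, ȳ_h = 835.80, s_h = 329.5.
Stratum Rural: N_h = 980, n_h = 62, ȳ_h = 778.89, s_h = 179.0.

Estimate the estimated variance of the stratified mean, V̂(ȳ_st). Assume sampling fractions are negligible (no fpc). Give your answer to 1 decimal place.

V̂(ȳ_st) = Σ W_h² s_h²/n_h, with W_h = N_h/N and N = 2320:
  stratum Urban: (1140/2320)²·143.0²/274 = 18.02
  stratum Suburban: (200/2320)²·329.5²/41 = 19.6794
  stratum Rural: (980/2320)²·179.0²/62 = 92.2127
V̂(ȳ_st) = 129.912

V̂(ȳ_st) ≈ 129.9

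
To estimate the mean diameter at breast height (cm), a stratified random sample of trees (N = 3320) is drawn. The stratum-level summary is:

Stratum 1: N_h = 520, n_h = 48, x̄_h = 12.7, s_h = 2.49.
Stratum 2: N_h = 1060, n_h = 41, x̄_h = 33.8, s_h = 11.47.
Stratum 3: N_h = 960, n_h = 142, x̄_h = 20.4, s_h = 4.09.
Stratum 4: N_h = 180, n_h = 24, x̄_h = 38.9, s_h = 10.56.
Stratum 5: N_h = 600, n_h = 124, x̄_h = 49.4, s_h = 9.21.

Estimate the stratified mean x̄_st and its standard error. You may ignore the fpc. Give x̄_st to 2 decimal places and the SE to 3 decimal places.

x̄_st = Σ W_h x̄_h = (520·12.7 + 1060·33.8 + 960·20.4 + 180·38.9 + 600·49.4)/3320 = 29.71627
V̂(x̄_st) = Σ W_h² s_h²/n_h, with W_h = N_h/N and N = 3320:
  stratum 1: (520/3320)²·2.49²/48 = 0.00316875
  stratum 2: (1060/3320)²·11.47²/41 = 0.327098
  stratum 3: (960/3320)²·4.09²/142 = 0.00984974
  stratum 4: (180/3320)²·10.56²/24 = 0.0136579
  stratum 5: (600/3320)²·9.21²/124 = 0.0223421
V̂(x̄_st) = 0.376117
SE(x̄_st) = √0.376117 = 0.613284

x̄_st ≈ 29.72, SE ≈ 0.613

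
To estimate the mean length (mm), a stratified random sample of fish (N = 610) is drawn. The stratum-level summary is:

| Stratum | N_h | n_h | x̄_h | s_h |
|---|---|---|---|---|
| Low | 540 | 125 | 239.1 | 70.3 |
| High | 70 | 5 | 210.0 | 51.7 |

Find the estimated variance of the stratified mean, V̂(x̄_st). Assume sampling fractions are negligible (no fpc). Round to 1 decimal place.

V̂(x̄_st) = Σ W_h² s_h²/n_h, with W_h = N_h/N and N = 610:
  stratum Low: (540/610)²·70.3²/125 = 30.9834
  stratum High: (70/610)²·51.7²/5 = 7.03959
V̂(x̄_st) = 38.023

V̂(x̄_st) ≈ 38.0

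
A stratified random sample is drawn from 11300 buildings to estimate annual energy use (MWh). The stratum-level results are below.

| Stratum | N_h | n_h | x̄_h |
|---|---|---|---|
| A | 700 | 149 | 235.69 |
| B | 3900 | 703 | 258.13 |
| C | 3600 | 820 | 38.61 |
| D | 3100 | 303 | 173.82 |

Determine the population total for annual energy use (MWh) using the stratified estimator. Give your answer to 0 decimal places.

τ̂_st = Σ N_h x̄_h = 700·235.69 + 3900·258.13 + 3600·38.61 + 3100·173.82 = 1849528

τ̂_st ≈ 1849528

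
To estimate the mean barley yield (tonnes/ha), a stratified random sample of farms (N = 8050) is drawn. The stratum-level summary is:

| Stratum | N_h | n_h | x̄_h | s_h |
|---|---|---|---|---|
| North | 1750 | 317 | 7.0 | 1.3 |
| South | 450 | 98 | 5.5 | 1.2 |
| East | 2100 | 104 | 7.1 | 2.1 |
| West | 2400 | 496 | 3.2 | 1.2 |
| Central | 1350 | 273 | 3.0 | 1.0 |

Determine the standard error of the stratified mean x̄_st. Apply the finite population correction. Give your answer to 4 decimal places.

V̂(x̄_st) = Σ W_h² (1 − n_h/N_h) s_h²/n_h, with W_h = N_h/N and N = 8050:
  stratum North: (1750/8050)²·(1 − 317/1750)·1.3²/317 = 0.00020631
  stratum South: (450/8050)²·(1 − 98/450)·1.2²/98 = 3.5917e-05
  stratum East: (2100/8050)²·(1 − 104/2100)·2.1²/104 = 0.00274279
  stratum West: (2400/8050)²·(1 − 496/2400)·1.2²/496 = 0.000204723
  stratum Central: (1350/8050)²·(1 − 273/1350)·1.0²/273 = 8.21855e-05
V̂(x̄_st) = 0.00327193
SE(x̄_st) = √0.00327193 = 0.0572008

SE(x̄_st) ≈ 0.0572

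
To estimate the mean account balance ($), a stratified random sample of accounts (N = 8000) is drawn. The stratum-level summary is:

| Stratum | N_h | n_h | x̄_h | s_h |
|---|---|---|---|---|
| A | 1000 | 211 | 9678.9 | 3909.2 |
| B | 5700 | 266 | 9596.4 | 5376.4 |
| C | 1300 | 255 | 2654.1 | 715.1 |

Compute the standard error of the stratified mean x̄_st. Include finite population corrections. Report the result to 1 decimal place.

SE(x̄_st) ≈ 231.4

V̂(x̄_st) = Σ W_h² (1 − n_h/N_h) s_h²/n_h, with W_h = N_h/N and N = 8000:
  stratum A: (1000/8000)²·(1 − 211/1000)·3909.2²/211 = 892.874
  stratum B: (5700/8000)²·(1 − 266/5700)·5376.4²/266 = 52591.6
  stratum C: (1300/8000)²·(1 − 255/1300)·715.1²/255 = 42.567
V̂(x̄_st) = 53527
SE(x̄_st) = √53527 = 231.359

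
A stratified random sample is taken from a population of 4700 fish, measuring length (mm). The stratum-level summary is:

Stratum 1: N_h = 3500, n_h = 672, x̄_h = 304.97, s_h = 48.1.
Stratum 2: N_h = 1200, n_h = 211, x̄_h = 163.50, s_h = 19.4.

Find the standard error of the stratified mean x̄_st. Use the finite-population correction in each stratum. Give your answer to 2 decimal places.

V̂(x̄_st) = Σ W_h² (1 − n_h/N_h) s_h²/n_h, with W_h = N_h/N and N = 4700:
  stratum 1: (3500/4700)²·(1 − 672/3500)·48.1²/672 = 1.54267
  stratum 2: (1200/4700)²·(1 − 211/1200)·19.4²/211 = 0.0958303
V̂(x̄_st) = 1.6385
SE(x̄_st) = √1.6385 = 1.28004

SE(x̄_st) ≈ 1.28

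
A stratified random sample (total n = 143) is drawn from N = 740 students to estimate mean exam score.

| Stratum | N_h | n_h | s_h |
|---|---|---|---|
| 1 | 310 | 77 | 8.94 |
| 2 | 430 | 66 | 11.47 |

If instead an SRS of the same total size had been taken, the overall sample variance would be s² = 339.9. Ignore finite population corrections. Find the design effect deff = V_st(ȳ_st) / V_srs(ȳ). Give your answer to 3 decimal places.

V̂(ȳ_st) = Σ W_h² s_h²/n_h, with W_h = N_h/N and N = 740:
  stratum 1: (310/740)²·8.94²/77 = 0.182156
  stratum 2: (430/740)²·11.47²/66 = 0.673064
V_st = 0.85522
V_srs = s²/n = 339.9/143 = 2.37692
deff = V_st / V_srs = 0.85522/2.37692 = 0.3598

deff ≈ 0.360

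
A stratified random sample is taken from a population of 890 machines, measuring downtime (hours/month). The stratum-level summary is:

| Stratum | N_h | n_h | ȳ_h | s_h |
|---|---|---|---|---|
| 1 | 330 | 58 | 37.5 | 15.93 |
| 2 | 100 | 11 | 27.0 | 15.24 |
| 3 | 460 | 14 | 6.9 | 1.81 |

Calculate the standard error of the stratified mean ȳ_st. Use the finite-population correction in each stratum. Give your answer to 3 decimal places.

SE(ȳ_st) ≈ 0.891

V̂(ȳ_st) = Σ W_h² (1 − n_h/N_h) s_h²/n_h, with W_h = N_h/N and N = 890:
  stratum 1: (330/890)²·(1 − 58/330)·15.93²/58 = 0.4958
  stratum 2: (100/890)²·(1 − 11/100)·15.24²/11 = 0.23724
  stratum 3: (460/890)²·(1 − 14/460)·1.81²/14 = 0.0606097
V̂(ȳ_st) = 0.793649
SE(ȳ_st) = √0.793649 = 0.89087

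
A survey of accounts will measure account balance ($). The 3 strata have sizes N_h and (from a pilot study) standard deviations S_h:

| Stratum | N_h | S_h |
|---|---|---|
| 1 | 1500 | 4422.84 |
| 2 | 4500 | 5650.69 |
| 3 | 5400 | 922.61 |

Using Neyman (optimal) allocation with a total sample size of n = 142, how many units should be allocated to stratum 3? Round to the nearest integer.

Neyman allocation: n_h = n · N_h S_h / Σ N_i S_i, with n = 142.
  stratum 1: N_h·S_h = 1500·4422.84 = 6634260.00
  stratum 2: N_h·S_h = 4500·5650.69 = 25428105.00
  stratum 3: N_h·S_h = 5400·922.61 = 4982094.00
Σ N_h S_h = 37044459.00
n for stratum 3 = 142·4982094.00/37044459.00 = 19.098 → 19

19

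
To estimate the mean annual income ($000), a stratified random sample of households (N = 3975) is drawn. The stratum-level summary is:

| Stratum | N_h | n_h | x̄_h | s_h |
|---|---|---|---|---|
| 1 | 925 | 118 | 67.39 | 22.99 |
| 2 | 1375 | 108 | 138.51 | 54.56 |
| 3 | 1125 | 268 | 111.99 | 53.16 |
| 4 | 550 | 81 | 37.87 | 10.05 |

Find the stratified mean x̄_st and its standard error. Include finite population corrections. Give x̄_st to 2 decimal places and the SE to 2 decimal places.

x̄_st = Σ W_h x̄_h = (925·67.39 + 1375·138.51 + 1125·111.99 + 550·37.87)/3975 = 100.52937
V̂(x̄_st) = Σ W_h² (1 − n_h/N_h) s_h²/n_h, with W_h = N_h/N and N = 3975:
  stratum 1: (925/3975)²·(1 − 118/925)·22.99²/118 = 0.21161
  stratum 2: (1375/3975)²·(1 − 108/1375)·54.56²/108 = 3.039
  stratum 3: (1125/3975)²·(1 − 268/1125)·53.16²/268 = 0.64342
  stratum 4: (550/3975)²·(1 − 81/550)·10.05²/81 = 0.0203567
V̂(x̄_st) = 3.91438
SE(x̄_st) = √3.91438 = 1.97848

x̄_st ≈ 100.53, SE ≈ 1.98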